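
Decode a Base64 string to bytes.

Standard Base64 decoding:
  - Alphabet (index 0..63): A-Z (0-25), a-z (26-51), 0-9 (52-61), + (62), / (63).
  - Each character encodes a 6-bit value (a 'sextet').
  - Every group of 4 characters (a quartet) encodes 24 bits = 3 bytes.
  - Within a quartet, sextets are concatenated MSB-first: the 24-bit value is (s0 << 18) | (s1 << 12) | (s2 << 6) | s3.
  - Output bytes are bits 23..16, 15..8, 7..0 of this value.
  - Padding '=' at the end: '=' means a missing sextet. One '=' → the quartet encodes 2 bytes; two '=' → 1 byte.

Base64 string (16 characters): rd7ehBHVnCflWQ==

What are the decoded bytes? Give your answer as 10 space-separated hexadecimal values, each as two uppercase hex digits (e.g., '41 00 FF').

Answer: AD DE DE 84 11 D5 9C 27 E5 59

Derivation:
After char 0 ('r'=43): chars_in_quartet=1 acc=0x2B bytes_emitted=0
After char 1 ('d'=29): chars_in_quartet=2 acc=0xADD bytes_emitted=0
After char 2 ('7'=59): chars_in_quartet=3 acc=0x2B77B bytes_emitted=0
After char 3 ('e'=30): chars_in_quartet=4 acc=0xADDEDE -> emit AD DE DE, reset; bytes_emitted=3
After char 4 ('h'=33): chars_in_quartet=1 acc=0x21 bytes_emitted=3
After char 5 ('B'=1): chars_in_quartet=2 acc=0x841 bytes_emitted=3
After char 6 ('H'=7): chars_in_quartet=3 acc=0x21047 bytes_emitted=3
After char 7 ('V'=21): chars_in_quartet=4 acc=0x8411D5 -> emit 84 11 D5, reset; bytes_emitted=6
After char 8 ('n'=39): chars_in_quartet=1 acc=0x27 bytes_emitted=6
After char 9 ('C'=2): chars_in_quartet=2 acc=0x9C2 bytes_emitted=6
After char 10 ('f'=31): chars_in_quartet=3 acc=0x2709F bytes_emitted=6
After char 11 ('l'=37): chars_in_quartet=4 acc=0x9C27E5 -> emit 9C 27 E5, reset; bytes_emitted=9
After char 12 ('W'=22): chars_in_quartet=1 acc=0x16 bytes_emitted=9
After char 13 ('Q'=16): chars_in_quartet=2 acc=0x590 bytes_emitted=9
Padding '==': partial quartet acc=0x590 -> emit 59; bytes_emitted=10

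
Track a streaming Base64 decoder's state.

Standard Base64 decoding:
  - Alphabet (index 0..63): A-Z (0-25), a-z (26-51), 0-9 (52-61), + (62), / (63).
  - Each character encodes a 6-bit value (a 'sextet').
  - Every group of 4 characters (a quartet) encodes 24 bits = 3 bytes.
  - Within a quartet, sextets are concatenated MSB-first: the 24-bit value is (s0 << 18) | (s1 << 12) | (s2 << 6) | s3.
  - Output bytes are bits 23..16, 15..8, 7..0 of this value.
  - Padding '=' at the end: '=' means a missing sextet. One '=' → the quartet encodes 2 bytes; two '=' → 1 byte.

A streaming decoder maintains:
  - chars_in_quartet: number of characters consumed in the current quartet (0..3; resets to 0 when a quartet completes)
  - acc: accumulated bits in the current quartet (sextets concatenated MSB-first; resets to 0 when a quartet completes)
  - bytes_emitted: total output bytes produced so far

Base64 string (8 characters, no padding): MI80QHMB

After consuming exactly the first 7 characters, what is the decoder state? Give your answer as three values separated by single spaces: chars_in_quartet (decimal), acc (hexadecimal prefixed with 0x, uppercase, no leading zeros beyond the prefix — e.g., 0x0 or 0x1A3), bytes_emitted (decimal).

Answer: 3 0x101CC 3

Derivation:
After char 0 ('M'=12): chars_in_quartet=1 acc=0xC bytes_emitted=0
After char 1 ('I'=8): chars_in_quartet=2 acc=0x308 bytes_emitted=0
After char 2 ('8'=60): chars_in_quartet=3 acc=0xC23C bytes_emitted=0
After char 3 ('0'=52): chars_in_quartet=4 acc=0x308F34 -> emit 30 8F 34, reset; bytes_emitted=3
After char 4 ('Q'=16): chars_in_quartet=1 acc=0x10 bytes_emitted=3
After char 5 ('H'=7): chars_in_quartet=2 acc=0x407 bytes_emitted=3
After char 6 ('M'=12): chars_in_quartet=3 acc=0x101CC bytes_emitted=3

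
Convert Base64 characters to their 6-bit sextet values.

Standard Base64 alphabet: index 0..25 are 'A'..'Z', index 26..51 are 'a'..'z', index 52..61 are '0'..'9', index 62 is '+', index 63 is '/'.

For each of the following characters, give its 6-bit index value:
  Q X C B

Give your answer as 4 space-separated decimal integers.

'Q': A..Z range, ord('Q') − ord('A') = 16
'X': A..Z range, ord('X') − ord('A') = 23
'C': A..Z range, ord('C') − ord('A') = 2
'B': A..Z range, ord('B') − ord('A') = 1

Answer: 16 23 2 1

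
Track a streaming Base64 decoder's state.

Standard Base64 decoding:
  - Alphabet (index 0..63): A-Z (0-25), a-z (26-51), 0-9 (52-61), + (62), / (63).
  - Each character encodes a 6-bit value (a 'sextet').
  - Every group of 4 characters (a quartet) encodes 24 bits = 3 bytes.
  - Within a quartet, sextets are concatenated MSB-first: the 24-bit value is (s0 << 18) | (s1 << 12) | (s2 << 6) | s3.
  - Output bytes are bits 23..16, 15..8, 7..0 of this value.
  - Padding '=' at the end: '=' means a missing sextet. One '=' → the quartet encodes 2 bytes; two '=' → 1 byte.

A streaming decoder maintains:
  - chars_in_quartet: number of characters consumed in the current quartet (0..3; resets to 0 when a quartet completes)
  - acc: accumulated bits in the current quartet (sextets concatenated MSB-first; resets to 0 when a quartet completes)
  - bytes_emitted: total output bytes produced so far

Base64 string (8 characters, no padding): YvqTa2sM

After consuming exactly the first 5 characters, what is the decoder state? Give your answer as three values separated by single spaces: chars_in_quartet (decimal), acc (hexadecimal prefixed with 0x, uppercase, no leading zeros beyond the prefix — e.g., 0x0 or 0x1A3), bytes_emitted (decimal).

After char 0 ('Y'=24): chars_in_quartet=1 acc=0x18 bytes_emitted=0
After char 1 ('v'=47): chars_in_quartet=2 acc=0x62F bytes_emitted=0
After char 2 ('q'=42): chars_in_quartet=3 acc=0x18BEA bytes_emitted=0
After char 3 ('T'=19): chars_in_quartet=4 acc=0x62FA93 -> emit 62 FA 93, reset; bytes_emitted=3
After char 4 ('a'=26): chars_in_quartet=1 acc=0x1A bytes_emitted=3

Answer: 1 0x1A 3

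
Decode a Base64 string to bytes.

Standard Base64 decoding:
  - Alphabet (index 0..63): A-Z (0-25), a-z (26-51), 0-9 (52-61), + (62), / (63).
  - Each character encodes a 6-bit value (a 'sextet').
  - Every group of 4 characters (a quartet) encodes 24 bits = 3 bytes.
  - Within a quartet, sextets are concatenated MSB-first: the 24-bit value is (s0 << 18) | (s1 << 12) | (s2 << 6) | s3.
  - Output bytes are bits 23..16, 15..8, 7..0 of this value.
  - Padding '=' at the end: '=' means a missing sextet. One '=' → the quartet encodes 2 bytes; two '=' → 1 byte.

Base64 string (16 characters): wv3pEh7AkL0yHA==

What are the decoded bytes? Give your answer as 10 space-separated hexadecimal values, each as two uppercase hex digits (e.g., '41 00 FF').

After char 0 ('w'=48): chars_in_quartet=1 acc=0x30 bytes_emitted=0
After char 1 ('v'=47): chars_in_quartet=2 acc=0xC2F bytes_emitted=0
After char 2 ('3'=55): chars_in_quartet=3 acc=0x30BF7 bytes_emitted=0
After char 3 ('p'=41): chars_in_quartet=4 acc=0xC2FDE9 -> emit C2 FD E9, reset; bytes_emitted=3
After char 4 ('E'=4): chars_in_quartet=1 acc=0x4 bytes_emitted=3
After char 5 ('h'=33): chars_in_quartet=2 acc=0x121 bytes_emitted=3
After char 6 ('7'=59): chars_in_quartet=3 acc=0x487B bytes_emitted=3
After char 7 ('A'=0): chars_in_quartet=4 acc=0x121EC0 -> emit 12 1E C0, reset; bytes_emitted=6
After char 8 ('k'=36): chars_in_quartet=1 acc=0x24 bytes_emitted=6
After char 9 ('L'=11): chars_in_quartet=2 acc=0x90B bytes_emitted=6
After char 10 ('0'=52): chars_in_quartet=3 acc=0x242F4 bytes_emitted=6
After char 11 ('y'=50): chars_in_quartet=4 acc=0x90BD32 -> emit 90 BD 32, reset; bytes_emitted=9
After char 12 ('H'=7): chars_in_quartet=1 acc=0x7 bytes_emitted=9
After char 13 ('A'=0): chars_in_quartet=2 acc=0x1C0 bytes_emitted=9
Padding '==': partial quartet acc=0x1C0 -> emit 1C; bytes_emitted=10

Answer: C2 FD E9 12 1E C0 90 BD 32 1C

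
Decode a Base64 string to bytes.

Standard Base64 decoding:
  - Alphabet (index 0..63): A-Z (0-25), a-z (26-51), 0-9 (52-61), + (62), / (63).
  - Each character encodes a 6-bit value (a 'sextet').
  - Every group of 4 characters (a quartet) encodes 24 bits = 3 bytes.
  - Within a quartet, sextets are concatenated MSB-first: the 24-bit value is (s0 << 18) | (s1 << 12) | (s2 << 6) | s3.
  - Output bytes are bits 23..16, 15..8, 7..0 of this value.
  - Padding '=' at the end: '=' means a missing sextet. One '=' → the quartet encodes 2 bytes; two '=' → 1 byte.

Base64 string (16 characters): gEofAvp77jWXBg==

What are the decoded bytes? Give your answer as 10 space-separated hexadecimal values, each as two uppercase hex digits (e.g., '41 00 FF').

Answer: 80 4A 1F 02 FA 7B EE 35 97 06

Derivation:
After char 0 ('g'=32): chars_in_quartet=1 acc=0x20 bytes_emitted=0
After char 1 ('E'=4): chars_in_quartet=2 acc=0x804 bytes_emitted=0
After char 2 ('o'=40): chars_in_quartet=3 acc=0x20128 bytes_emitted=0
After char 3 ('f'=31): chars_in_quartet=4 acc=0x804A1F -> emit 80 4A 1F, reset; bytes_emitted=3
After char 4 ('A'=0): chars_in_quartet=1 acc=0x0 bytes_emitted=3
After char 5 ('v'=47): chars_in_quartet=2 acc=0x2F bytes_emitted=3
After char 6 ('p'=41): chars_in_quartet=3 acc=0xBE9 bytes_emitted=3
After char 7 ('7'=59): chars_in_quartet=4 acc=0x2FA7B -> emit 02 FA 7B, reset; bytes_emitted=6
After char 8 ('7'=59): chars_in_quartet=1 acc=0x3B bytes_emitted=6
After char 9 ('j'=35): chars_in_quartet=2 acc=0xEE3 bytes_emitted=6
After char 10 ('W'=22): chars_in_quartet=3 acc=0x3B8D6 bytes_emitted=6
After char 11 ('X'=23): chars_in_quartet=4 acc=0xEE3597 -> emit EE 35 97, reset; bytes_emitted=9
After char 12 ('B'=1): chars_in_quartet=1 acc=0x1 bytes_emitted=9
After char 13 ('g'=32): chars_in_quartet=2 acc=0x60 bytes_emitted=9
Padding '==': partial quartet acc=0x60 -> emit 06; bytes_emitted=10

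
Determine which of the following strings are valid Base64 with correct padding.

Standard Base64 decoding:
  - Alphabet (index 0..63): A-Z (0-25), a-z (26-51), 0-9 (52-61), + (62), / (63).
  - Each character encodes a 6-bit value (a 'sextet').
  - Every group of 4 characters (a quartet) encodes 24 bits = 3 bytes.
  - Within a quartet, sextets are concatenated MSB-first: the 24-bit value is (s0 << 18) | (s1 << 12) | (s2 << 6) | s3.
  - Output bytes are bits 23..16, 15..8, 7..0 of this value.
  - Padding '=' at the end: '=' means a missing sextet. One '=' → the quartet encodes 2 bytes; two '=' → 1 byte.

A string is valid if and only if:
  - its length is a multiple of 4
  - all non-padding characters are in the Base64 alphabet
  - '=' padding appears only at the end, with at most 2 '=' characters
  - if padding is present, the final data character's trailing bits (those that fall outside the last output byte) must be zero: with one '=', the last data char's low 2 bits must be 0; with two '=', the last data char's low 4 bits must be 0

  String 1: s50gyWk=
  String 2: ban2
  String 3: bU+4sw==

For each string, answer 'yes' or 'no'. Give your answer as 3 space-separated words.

Answer: yes yes yes

Derivation:
String 1: 's50gyWk=' → valid
String 2: 'ban2' → valid
String 3: 'bU+4sw==' → valid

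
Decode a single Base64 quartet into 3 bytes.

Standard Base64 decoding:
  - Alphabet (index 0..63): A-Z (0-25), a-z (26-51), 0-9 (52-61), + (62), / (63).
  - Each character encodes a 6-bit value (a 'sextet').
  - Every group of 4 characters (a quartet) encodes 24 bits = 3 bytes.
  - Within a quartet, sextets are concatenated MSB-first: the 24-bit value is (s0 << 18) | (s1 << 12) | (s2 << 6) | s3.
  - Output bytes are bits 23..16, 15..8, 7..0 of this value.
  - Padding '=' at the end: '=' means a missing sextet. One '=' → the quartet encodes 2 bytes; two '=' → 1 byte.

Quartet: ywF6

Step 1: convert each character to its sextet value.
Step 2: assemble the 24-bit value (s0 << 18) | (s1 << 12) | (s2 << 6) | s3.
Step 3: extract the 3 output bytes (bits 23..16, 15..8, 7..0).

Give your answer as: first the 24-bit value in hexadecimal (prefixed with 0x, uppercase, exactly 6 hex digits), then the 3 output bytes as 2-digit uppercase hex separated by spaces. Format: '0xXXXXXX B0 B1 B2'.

Sextets: y=50, w=48, F=5, 6=58
24-bit: (50<<18) | (48<<12) | (5<<6) | 58
      = 0xC80000 | 0x030000 | 0x000140 | 0x00003A
      = 0xCB017A
Bytes: (v>>16)&0xFF=CB, (v>>8)&0xFF=01, v&0xFF=7A

Answer: 0xCB017A CB 01 7A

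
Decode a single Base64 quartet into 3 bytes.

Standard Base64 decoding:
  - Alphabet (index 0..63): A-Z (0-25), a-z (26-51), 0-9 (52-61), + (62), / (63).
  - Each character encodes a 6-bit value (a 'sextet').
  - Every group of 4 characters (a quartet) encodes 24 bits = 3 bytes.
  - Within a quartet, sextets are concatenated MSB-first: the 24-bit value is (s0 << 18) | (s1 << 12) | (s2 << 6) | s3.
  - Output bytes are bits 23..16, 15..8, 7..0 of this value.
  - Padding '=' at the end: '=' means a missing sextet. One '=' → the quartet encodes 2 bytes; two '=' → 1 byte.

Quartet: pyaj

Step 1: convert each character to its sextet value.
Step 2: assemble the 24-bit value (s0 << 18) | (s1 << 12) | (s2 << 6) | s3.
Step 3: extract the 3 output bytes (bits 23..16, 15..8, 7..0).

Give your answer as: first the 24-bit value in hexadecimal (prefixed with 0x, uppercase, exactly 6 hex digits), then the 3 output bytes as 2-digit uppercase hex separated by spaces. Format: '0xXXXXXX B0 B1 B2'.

Sextets: p=41, y=50, a=26, j=35
24-bit: (41<<18) | (50<<12) | (26<<6) | 35
      = 0xA40000 | 0x032000 | 0x000680 | 0x000023
      = 0xA726A3
Bytes: (v>>16)&0xFF=A7, (v>>8)&0xFF=26, v&0xFF=A3

Answer: 0xA726A3 A7 26 A3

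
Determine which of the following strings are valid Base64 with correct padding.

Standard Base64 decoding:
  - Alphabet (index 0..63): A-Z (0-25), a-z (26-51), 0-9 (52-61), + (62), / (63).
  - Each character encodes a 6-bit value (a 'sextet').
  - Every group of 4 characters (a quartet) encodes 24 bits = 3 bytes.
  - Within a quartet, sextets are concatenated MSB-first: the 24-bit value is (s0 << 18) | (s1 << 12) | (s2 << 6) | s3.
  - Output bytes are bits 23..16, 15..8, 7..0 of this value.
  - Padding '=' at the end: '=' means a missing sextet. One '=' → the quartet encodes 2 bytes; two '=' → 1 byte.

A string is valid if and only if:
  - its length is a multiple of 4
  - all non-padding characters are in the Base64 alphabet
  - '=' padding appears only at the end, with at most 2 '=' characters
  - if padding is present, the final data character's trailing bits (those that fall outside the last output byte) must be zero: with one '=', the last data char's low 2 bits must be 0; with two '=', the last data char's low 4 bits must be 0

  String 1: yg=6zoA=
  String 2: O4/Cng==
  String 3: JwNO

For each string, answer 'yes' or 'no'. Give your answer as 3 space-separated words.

String 1: 'yg=6zoA=' → invalid (bad char(s): ['=']; '=' in middle)
String 2: 'O4/Cng==' → valid
String 3: 'JwNO' → valid

Answer: no yes yes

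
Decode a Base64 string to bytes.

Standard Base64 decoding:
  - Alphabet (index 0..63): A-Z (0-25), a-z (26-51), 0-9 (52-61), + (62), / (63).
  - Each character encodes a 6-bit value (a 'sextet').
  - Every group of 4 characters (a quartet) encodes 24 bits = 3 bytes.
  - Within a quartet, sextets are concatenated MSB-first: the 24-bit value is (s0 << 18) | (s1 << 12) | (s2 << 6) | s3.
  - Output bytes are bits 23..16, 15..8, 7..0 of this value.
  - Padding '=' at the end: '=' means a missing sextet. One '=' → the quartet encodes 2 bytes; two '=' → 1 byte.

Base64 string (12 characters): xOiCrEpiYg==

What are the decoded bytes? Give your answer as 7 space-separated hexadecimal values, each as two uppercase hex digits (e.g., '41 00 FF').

After char 0 ('x'=49): chars_in_quartet=1 acc=0x31 bytes_emitted=0
After char 1 ('O'=14): chars_in_quartet=2 acc=0xC4E bytes_emitted=0
After char 2 ('i'=34): chars_in_quartet=3 acc=0x313A2 bytes_emitted=0
After char 3 ('C'=2): chars_in_quartet=4 acc=0xC4E882 -> emit C4 E8 82, reset; bytes_emitted=3
After char 4 ('r'=43): chars_in_quartet=1 acc=0x2B bytes_emitted=3
After char 5 ('E'=4): chars_in_quartet=2 acc=0xAC4 bytes_emitted=3
After char 6 ('p'=41): chars_in_quartet=3 acc=0x2B129 bytes_emitted=3
After char 7 ('i'=34): chars_in_quartet=4 acc=0xAC4A62 -> emit AC 4A 62, reset; bytes_emitted=6
After char 8 ('Y'=24): chars_in_quartet=1 acc=0x18 bytes_emitted=6
After char 9 ('g'=32): chars_in_quartet=2 acc=0x620 bytes_emitted=6
Padding '==': partial quartet acc=0x620 -> emit 62; bytes_emitted=7

Answer: C4 E8 82 AC 4A 62 62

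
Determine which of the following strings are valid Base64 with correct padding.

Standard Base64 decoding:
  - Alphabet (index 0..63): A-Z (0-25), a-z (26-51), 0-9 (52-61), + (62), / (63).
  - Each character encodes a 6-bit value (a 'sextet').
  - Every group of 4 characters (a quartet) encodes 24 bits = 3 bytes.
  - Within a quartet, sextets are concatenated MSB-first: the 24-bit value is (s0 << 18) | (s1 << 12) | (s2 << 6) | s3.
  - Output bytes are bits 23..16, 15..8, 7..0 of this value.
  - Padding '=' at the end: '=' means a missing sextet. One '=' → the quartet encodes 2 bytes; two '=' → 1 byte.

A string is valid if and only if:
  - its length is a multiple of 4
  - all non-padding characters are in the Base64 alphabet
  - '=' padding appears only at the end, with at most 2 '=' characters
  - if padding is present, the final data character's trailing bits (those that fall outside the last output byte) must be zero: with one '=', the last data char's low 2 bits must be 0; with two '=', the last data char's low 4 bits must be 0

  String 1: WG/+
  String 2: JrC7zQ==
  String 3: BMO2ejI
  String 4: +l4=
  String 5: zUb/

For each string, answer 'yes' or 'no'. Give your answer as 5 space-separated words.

String 1: 'WG/+' → valid
String 2: 'JrC7zQ==' → valid
String 3: 'BMO2ejI' → invalid (len=7 not mult of 4)
String 4: '+l4=' → valid
String 5: 'zUb/' → valid

Answer: yes yes no yes yes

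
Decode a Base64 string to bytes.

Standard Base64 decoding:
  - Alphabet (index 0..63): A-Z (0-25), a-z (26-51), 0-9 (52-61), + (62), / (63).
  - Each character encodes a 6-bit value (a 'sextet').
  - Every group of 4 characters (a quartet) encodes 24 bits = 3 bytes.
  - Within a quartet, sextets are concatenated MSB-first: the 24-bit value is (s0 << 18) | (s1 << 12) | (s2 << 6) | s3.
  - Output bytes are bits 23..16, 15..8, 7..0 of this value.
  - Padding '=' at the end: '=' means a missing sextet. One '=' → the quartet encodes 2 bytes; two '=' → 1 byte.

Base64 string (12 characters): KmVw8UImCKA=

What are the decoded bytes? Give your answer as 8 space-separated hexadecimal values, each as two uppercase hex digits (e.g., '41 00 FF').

After char 0 ('K'=10): chars_in_quartet=1 acc=0xA bytes_emitted=0
After char 1 ('m'=38): chars_in_quartet=2 acc=0x2A6 bytes_emitted=0
After char 2 ('V'=21): chars_in_quartet=3 acc=0xA995 bytes_emitted=0
After char 3 ('w'=48): chars_in_quartet=4 acc=0x2A6570 -> emit 2A 65 70, reset; bytes_emitted=3
After char 4 ('8'=60): chars_in_quartet=1 acc=0x3C bytes_emitted=3
After char 5 ('U'=20): chars_in_quartet=2 acc=0xF14 bytes_emitted=3
After char 6 ('I'=8): chars_in_quartet=3 acc=0x3C508 bytes_emitted=3
After char 7 ('m'=38): chars_in_quartet=4 acc=0xF14226 -> emit F1 42 26, reset; bytes_emitted=6
After char 8 ('C'=2): chars_in_quartet=1 acc=0x2 bytes_emitted=6
After char 9 ('K'=10): chars_in_quartet=2 acc=0x8A bytes_emitted=6
After char 10 ('A'=0): chars_in_quartet=3 acc=0x2280 bytes_emitted=6
Padding '=': partial quartet acc=0x2280 -> emit 08 A0; bytes_emitted=8

Answer: 2A 65 70 F1 42 26 08 A0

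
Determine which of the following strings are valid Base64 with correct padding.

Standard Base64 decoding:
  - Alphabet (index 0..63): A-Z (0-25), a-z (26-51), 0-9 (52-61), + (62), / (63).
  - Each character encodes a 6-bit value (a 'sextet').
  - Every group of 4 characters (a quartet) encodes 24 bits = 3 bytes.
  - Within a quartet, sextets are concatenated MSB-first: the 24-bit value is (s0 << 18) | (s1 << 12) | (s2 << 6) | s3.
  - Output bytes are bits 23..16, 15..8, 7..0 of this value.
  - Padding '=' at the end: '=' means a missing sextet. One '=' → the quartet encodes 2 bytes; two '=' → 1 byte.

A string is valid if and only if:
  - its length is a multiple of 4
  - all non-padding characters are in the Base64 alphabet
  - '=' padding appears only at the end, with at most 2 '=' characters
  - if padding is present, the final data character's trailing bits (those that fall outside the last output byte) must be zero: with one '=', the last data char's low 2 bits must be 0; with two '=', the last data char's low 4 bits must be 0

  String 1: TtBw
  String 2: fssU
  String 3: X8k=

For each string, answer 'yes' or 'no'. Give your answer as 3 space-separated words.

Answer: yes yes yes

Derivation:
String 1: 'TtBw' → valid
String 2: 'fssU' → valid
String 3: 'X8k=' → valid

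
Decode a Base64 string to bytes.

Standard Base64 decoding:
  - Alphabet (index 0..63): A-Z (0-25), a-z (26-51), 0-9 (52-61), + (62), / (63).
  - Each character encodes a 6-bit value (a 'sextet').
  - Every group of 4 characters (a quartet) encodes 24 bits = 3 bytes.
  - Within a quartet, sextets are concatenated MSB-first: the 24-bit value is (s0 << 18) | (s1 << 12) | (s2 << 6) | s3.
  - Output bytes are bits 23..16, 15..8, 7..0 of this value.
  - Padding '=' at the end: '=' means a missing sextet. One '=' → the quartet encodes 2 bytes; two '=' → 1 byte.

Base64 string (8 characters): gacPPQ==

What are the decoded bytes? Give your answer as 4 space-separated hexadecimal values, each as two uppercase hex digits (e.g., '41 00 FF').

After char 0 ('g'=32): chars_in_quartet=1 acc=0x20 bytes_emitted=0
After char 1 ('a'=26): chars_in_quartet=2 acc=0x81A bytes_emitted=0
After char 2 ('c'=28): chars_in_quartet=3 acc=0x2069C bytes_emitted=0
After char 3 ('P'=15): chars_in_quartet=4 acc=0x81A70F -> emit 81 A7 0F, reset; bytes_emitted=3
After char 4 ('P'=15): chars_in_quartet=1 acc=0xF bytes_emitted=3
After char 5 ('Q'=16): chars_in_quartet=2 acc=0x3D0 bytes_emitted=3
Padding '==': partial quartet acc=0x3D0 -> emit 3D; bytes_emitted=4

Answer: 81 A7 0F 3D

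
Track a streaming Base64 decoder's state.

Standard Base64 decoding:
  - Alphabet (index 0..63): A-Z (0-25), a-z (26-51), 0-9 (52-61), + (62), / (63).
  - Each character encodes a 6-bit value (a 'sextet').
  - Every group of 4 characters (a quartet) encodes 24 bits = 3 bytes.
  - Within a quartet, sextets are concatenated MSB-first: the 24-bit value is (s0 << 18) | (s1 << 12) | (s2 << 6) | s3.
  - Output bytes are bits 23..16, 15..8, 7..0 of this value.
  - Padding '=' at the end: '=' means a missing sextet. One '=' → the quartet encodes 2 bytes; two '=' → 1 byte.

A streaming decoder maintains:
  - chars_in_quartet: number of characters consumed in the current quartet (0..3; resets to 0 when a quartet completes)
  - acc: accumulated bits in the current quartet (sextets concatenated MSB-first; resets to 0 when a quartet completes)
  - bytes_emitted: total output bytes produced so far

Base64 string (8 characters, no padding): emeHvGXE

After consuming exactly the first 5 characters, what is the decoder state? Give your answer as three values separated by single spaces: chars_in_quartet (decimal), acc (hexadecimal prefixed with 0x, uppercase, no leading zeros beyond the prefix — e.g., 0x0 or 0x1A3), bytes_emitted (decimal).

After char 0 ('e'=30): chars_in_quartet=1 acc=0x1E bytes_emitted=0
After char 1 ('m'=38): chars_in_quartet=2 acc=0x7A6 bytes_emitted=0
After char 2 ('e'=30): chars_in_quartet=3 acc=0x1E99E bytes_emitted=0
After char 3 ('H'=7): chars_in_quartet=4 acc=0x7A6787 -> emit 7A 67 87, reset; bytes_emitted=3
After char 4 ('v'=47): chars_in_quartet=1 acc=0x2F bytes_emitted=3

Answer: 1 0x2F 3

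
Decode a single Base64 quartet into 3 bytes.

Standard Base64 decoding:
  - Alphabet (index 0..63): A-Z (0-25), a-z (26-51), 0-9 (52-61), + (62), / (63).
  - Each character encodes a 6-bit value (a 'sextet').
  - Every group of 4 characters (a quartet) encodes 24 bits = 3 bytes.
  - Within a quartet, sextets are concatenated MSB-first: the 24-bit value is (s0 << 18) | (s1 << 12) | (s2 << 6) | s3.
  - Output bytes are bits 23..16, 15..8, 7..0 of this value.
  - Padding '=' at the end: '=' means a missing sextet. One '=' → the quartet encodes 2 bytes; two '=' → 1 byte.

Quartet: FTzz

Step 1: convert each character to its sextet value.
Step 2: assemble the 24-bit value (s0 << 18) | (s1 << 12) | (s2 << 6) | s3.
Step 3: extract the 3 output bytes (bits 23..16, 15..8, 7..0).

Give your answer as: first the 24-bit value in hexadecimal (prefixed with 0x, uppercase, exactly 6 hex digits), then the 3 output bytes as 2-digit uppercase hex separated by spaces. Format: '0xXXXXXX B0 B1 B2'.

Sextets: F=5, T=19, z=51, z=51
24-bit: (5<<18) | (19<<12) | (51<<6) | 51
      = 0x140000 | 0x013000 | 0x000CC0 | 0x000033
      = 0x153CF3
Bytes: (v>>16)&0xFF=15, (v>>8)&0xFF=3C, v&0xFF=F3

Answer: 0x153CF3 15 3C F3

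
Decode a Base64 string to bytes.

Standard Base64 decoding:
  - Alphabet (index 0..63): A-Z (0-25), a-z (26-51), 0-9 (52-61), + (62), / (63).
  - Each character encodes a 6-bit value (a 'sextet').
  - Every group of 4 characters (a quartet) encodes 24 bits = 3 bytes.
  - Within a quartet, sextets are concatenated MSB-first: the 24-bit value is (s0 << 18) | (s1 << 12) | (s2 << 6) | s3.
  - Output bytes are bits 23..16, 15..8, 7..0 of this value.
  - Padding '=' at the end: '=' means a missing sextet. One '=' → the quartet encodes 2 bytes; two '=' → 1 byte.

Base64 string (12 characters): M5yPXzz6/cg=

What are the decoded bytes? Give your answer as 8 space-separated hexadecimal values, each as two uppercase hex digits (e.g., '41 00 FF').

After char 0 ('M'=12): chars_in_quartet=1 acc=0xC bytes_emitted=0
After char 1 ('5'=57): chars_in_quartet=2 acc=0x339 bytes_emitted=0
After char 2 ('y'=50): chars_in_quartet=3 acc=0xCE72 bytes_emitted=0
After char 3 ('P'=15): chars_in_quartet=4 acc=0x339C8F -> emit 33 9C 8F, reset; bytes_emitted=3
After char 4 ('X'=23): chars_in_quartet=1 acc=0x17 bytes_emitted=3
After char 5 ('z'=51): chars_in_quartet=2 acc=0x5F3 bytes_emitted=3
After char 6 ('z'=51): chars_in_quartet=3 acc=0x17CF3 bytes_emitted=3
After char 7 ('6'=58): chars_in_quartet=4 acc=0x5F3CFA -> emit 5F 3C FA, reset; bytes_emitted=6
After char 8 ('/'=63): chars_in_quartet=1 acc=0x3F bytes_emitted=6
After char 9 ('c'=28): chars_in_quartet=2 acc=0xFDC bytes_emitted=6
After char 10 ('g'=32): chars_in_quartet=3 acc=0x3F720 bytes_emitted=6
Padding '=': partial quartet acc=0x3F720 -> emit FD C8; bytes_emitted=8

Answer: 33 9C 8F 5F 3C FA FD C8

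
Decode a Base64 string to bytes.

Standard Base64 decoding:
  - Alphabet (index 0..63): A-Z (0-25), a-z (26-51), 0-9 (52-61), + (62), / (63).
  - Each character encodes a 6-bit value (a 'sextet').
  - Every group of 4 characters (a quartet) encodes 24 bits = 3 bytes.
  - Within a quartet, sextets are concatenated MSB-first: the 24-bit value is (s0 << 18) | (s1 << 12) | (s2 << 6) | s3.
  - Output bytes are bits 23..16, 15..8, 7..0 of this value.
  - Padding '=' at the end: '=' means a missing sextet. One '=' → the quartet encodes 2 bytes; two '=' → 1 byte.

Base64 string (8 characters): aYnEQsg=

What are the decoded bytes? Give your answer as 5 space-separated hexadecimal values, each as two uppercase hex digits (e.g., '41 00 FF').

Answer: 69 89 C4 42 C8

Derivation:
After char 0 ('a'=26): chars_in_quartet=1 acc=0x1A bytes_emitted=0
After char 1 ('Y'=24): chars_in_quartet=2 acc=0x698 bytes_emitted=0
After char 2 ('n'=39): chars_in_quartet=3 acc=0x1A627 bytes_emitted=0
After char 3 ('E'=4): chars_in_quartet=4 acc=0x6989C4 -> emit 69 89 C4, reset; bytes_emitted=3
After char 4 ('Q'=16): chars_in_quartet=1 acc=0x10 bytes_emitted=3
After char 5 ('s'=44): chars_in_quartet=2 acc=0x42C bytes_emitted=3
After char 6 ('g'=32): chars_in_quartet=3 acc=0x10B20 bytes_emitted=3
Padding '=': partial quartet acc=0x10B20 -> emit 42 C8; bytes_emitted=5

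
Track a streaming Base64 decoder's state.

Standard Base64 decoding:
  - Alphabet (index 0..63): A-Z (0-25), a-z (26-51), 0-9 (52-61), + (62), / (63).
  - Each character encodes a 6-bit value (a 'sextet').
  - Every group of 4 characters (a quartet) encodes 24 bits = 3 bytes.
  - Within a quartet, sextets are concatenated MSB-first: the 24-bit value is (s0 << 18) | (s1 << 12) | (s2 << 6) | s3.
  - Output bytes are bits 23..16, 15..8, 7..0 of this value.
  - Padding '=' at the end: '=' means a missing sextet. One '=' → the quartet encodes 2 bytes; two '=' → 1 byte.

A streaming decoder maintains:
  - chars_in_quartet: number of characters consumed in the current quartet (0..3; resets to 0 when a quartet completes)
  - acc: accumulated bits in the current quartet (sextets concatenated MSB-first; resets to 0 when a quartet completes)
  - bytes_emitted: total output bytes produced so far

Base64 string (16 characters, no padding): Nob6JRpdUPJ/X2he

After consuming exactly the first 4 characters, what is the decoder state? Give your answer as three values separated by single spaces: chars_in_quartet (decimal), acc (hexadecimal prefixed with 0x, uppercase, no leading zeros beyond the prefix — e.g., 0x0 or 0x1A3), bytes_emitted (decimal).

Answer: 0 0x0 3

Derivation:
After char 0 ('N'=13): chars_in_quartet=1 acc=0xD bytes_emitted=0
After char 1 ('o'=40): chars_in_quartet=2 acc=0x368 bytes_emitted=0
After char 2 ('b'=27): chars_in_quartet=3 acc=0xDA1B bytes_emitted=0
After char 3 ('6'=58): chars_in_quartet=4 acc=0x3686FA -> emit 36 86 FA, reset; bytes_emitted=3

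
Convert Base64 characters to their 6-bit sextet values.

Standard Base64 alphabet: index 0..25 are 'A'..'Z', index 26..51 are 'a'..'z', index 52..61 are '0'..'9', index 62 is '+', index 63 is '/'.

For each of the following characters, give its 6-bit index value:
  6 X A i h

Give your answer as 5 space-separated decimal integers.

'6': 0..9 range, 52 + ord('6') − ord('0') = 58
'X': A..Z range, ord('X') − ord('A') = 23
'A': A..Z range, ord('A') − ord('A') = 0
'i': a..z range, 26 + ord('i') − ord('a') = 34
'h': a..z range, 26 + ord('h') − ord('a') = 33

Answer: 58 23 0 34 33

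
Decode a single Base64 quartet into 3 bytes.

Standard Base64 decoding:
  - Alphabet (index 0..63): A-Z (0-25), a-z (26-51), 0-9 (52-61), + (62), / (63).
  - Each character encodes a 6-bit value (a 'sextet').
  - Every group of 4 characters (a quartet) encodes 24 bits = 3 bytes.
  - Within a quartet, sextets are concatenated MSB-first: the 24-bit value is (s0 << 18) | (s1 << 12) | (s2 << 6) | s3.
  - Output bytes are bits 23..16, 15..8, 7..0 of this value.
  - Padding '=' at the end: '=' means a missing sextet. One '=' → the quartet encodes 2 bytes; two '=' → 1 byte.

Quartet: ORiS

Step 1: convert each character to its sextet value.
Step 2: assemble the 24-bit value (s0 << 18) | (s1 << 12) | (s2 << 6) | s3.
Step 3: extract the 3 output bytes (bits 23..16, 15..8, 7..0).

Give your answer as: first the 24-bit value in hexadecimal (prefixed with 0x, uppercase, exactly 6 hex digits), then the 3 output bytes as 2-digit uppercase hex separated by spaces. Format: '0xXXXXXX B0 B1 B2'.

Answer: 0x391892 39 18 92

Derivation:
Sextets: O=14, R=17, i=34, S=18
24-bit: (14<<18) | (17<<12) | (34<<6) | 18
      = 0x380000 | 0x011000 | 0x000880 | 0x000012
      = 0x391892
Bytes: (v>>16)&0xFF=39, (v>>8)&0xFF=18, v&0xFF=92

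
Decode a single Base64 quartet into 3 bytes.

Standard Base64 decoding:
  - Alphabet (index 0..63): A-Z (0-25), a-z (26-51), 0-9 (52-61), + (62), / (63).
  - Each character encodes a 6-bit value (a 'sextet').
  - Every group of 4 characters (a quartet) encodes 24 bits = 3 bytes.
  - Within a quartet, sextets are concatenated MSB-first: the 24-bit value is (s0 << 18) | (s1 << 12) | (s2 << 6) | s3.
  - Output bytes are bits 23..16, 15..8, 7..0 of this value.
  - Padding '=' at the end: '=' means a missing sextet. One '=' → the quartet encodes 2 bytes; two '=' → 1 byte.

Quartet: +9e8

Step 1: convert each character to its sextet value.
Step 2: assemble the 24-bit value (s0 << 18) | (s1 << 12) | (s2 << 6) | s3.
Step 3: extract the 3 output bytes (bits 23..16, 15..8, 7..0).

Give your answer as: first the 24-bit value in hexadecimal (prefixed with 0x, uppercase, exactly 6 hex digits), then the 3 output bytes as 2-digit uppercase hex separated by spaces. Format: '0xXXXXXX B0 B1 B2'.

Sextets: +=62, 9=61, e=30, 8=60
24-bit: (62<<18) | (61<<12) | (30<<6) | 60
      = 0xF80000 | 0x03D000 | 0x000780 | 0x00003C
      = 0xFBD7BC
Bytes: (v>>16)&0xFF=FB, (v>>8)&0xFF=D7, v&0xFF=BC

Answer: 0xFBD7BC FB D7 BC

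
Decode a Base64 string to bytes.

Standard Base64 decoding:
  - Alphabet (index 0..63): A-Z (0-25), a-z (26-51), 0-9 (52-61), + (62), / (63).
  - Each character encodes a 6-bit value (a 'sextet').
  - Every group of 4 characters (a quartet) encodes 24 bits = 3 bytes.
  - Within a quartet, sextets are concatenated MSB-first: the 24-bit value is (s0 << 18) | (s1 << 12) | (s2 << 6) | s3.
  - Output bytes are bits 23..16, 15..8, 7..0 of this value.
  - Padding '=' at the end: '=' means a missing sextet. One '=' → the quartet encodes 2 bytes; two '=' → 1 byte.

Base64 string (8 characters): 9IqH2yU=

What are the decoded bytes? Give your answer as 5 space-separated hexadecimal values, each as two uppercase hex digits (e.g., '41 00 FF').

After char 0 ('9'=61): chars_in_quartet=1 acc=0x3D bytes_emitted=0
After char 1 ('I'=8): chars_in_quartet=2 acc=0xF48 bytes_emitted=0
After char 2 ('q'=42): chars_in_quartet=3 acc=0x3D22A bytes_emitted=0
After char 3 ('H'=7): chars_in_quartet=4 acc=0xF48A87 -> emit F4 8A 87, reset; bytes_emitted=3
After char 4 ('2'=54): chars_in_quartet=1 acc=0x36 bytes_emitted=3
After char 5 ('y'=50): chars_in_quartet=2 acc=0xDB2 bytes_emitted=3
After char 6 ('U'=20): chars_in_quartet=3 acc=0x36C94 bytes_emitted=3
Padding '=': partial quartet acc=0x36C94 -> emit DB 25; bytes_emitted=5

Answer: F4 8A 87 DB 25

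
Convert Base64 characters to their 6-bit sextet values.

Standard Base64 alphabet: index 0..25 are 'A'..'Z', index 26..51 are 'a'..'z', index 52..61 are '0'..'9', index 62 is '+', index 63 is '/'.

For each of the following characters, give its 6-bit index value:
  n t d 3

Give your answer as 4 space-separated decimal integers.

Answer: 39 45 29 55

Derivation:
'n': a..z range, 26 + ord('n') − ord('a') = 39
't': a..z range, 26 + ord('t') − ord('a') = 45
'd': a..z range, 26 + ord('d') − ord('a') = 29
'3': 0..9 range, 52 + ord('3') − ord('0') = 55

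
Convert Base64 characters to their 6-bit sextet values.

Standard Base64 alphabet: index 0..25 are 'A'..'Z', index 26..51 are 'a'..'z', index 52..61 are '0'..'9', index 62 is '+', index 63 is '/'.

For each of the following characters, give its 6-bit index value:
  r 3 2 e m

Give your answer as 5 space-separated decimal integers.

'r': a..z range, 26 + ord('r') − ord('a') = 43
'3': 0..9 range, 52 + ord('3') − ord('0') = 55
'2': 0..9 range, 52 + ord('2') − ord('0') = 54
'e': a..z range, 26 + ord('e') − ord('a') = 30
'm': a..z range, 26 + ord('m') − ord('a') = 38

Answer: 43 55 54 30 38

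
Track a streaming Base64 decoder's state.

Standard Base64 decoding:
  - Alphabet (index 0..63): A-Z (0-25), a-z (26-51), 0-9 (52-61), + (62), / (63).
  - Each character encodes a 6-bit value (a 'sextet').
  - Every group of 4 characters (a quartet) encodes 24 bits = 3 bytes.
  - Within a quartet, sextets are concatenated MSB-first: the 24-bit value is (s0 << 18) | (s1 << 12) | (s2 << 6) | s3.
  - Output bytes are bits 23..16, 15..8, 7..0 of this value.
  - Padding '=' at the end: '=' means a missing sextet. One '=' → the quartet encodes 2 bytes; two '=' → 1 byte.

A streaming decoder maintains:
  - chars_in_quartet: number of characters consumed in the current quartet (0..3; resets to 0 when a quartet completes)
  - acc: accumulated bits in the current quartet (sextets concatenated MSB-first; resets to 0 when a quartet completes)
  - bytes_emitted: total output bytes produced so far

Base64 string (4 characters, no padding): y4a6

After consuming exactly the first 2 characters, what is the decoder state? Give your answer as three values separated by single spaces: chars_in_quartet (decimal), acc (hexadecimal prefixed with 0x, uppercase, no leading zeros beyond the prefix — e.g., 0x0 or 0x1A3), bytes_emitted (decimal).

After char 0 ('y'=50): chars_in_quartet=1 acc=0x32 bytes_emitted=0
After char 1 ('4'=56): chars_in_quartet=2 acc=0xCB8 bytes_emitted=0

Answer: 2 0xCB8 0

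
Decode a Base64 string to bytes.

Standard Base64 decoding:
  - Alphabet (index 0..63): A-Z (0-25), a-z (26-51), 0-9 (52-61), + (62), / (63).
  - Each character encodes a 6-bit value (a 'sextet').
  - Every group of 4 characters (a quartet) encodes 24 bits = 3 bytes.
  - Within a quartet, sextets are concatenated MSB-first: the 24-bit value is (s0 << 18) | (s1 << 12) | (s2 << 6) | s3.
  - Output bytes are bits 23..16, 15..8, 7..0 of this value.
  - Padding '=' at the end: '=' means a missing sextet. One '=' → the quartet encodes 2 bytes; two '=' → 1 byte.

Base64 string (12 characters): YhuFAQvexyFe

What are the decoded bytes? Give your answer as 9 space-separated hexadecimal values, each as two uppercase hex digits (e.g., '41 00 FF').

Answer: 62 1B 85 01 0B DE C7 21 5E

Derivation:
After char 0 ('Y'=24): chars_in_quartet=1 acc=0x18 bytes_emitted=0
After char 1 ('h'=33): chars_in_quartet=2 acc=0x621 bytes_emitted=0
After char 2 ('u'=46): chars_in_quartet=3 acc=0x1886E bytes_emitted=0
After char 3 ('F'=5): chars_in_quartet=4 acc=0x621B85 -> emit 62 1B 85, reset; bytes_emitted=3
After char 4 ('A'=0): chars_in_quartet=1 acc=0x0 bytes_emitted=3
After char 5 ('Q'=16): chars_in_quartet=2 acc=0x10 bytes_emitted=3
After char 6 ('v'=47): chars_in_quartet=3 acc=0x42F bytes_emitted=3
After char 7 ('e'=30): chars_in_quartet=4 acc=0x10BDE -> emit 01 0B DE, reset; bytes_emitted=6
After char 8 ('x'=49): chars_in_quartet=1 acc=0x31 bytes_emitted=6
After char 9 ('y'=50): chars_in_quartet=2 acc=0xC72 bytes_emitted=6
After char 10 ('F'=5): chars_in_quartet=3 acc=0x31C85 bytes_emitted=6
After char 11 ('e'=30): chars_in_quartet=4 acc=0xC7215E -> emit C7 21 5E, reset; bytes_emitted=9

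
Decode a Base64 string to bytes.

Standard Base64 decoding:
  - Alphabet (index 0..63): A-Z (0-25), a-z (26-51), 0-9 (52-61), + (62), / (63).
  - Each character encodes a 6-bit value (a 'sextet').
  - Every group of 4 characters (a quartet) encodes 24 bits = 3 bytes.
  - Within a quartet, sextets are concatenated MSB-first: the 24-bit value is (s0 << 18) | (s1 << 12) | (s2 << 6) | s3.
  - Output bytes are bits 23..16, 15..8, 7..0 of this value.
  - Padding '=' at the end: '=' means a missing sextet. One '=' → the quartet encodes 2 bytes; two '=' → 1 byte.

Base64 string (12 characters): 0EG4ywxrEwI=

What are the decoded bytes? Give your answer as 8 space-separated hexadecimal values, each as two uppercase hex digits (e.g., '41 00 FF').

After char 0 ('0'=52): chars_in_quartet=1 acc=0x34 bytes_emitted=0
After char 1 ('E'=4): chars_in_quartet=2 acc=0xD04 bytes_emitted=0
After char 2 ('G'=6): chars_in_quartet=3 acc=0x34106 bytes_emitted=0
After char 3 ('4'=56): chars_in_quartet=4 acc=0xD041B8 -> emit D0 41 B8, reset; bytes_emitted=3
After char 4 ('y'=50): chars_in_quartet=1 acc=0x32 bytes_emitted=3
After char 5 ('w'=48): chars_in_quartet=2 acc=0xCB0 bytes_emitted=3
After char 6 ('x'=49): chars_in_quartet=3 acc=0x32C31 bytes_emitted=3
After char 7 ('r'=43): chars_in_quartet=4 acc=0xCB0C6B -> emit CB 0C 6B, reset; bytes_emitted=6
After char 8 ('E'=4): chars_in_quartet=1 acc=0x4 bytes_emitted=6
After char 9 ('w'=48): chars_in_quartet=2 acc=0x130 bytes_emitted=6
After char 10 ('I'=8): chars_in_quartet=3 acc=0x4C08 bytes_emitted=6
Padding '=': partial quartet acc=0x4C08 -> emit 13 02; bytes_emitted=8

Answer: D0 41 B8 CB 0C 6B 13 02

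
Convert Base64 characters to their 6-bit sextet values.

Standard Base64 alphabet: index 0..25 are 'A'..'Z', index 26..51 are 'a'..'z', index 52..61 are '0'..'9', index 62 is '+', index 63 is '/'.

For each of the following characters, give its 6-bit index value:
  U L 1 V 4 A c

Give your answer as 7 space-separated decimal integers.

'U': A..Z range, ord('U') − ord('A') = 20
'L': A..Z range, ord('L') − ord('A') = 11
'1': 0..9 range, 52 + ord('1') − ord('0') = 53
'V': A..Z range, ord('V') − ord('A') = 21
'4': 0..9 range, 52 + ord('4') − ord('0') = 56
'A': A..Z range, ord('A') − ord('A') = 0
'c': a..z range, 26 + ord('c') − ord('a') = 28

Answer: 20 11 53 21 56 0 28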